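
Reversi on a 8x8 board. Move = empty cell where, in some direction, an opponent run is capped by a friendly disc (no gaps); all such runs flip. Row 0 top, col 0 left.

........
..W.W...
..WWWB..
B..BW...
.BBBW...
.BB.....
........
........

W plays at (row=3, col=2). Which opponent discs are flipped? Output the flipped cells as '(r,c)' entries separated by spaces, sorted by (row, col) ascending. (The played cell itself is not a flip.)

Answer: (3,3)

Derivation:
Dir NW: first cell '.' (not opp) -> no flip
Dir N: first cell 'W' (not opp) -> no flip
Dir NE: first cell 'W' (not opp) -> no flip
Dir W: first cell '.' (not opp) -> no flip
Dir E: opp run (3,3) capped by W -> flip
Dir SW: opp run (4,1), next='.' -> no flip
Dir S: opp run (4,2) (5,2), next='.' -> no flip
Dir SE: opp run (4,3), next='.' -> no flip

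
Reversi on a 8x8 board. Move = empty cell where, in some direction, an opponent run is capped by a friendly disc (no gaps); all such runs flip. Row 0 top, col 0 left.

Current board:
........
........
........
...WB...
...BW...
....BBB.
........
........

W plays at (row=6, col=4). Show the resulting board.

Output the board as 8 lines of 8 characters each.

Answer: ........
........
........
...WB...
...BW...
....WBB.
....W...
........

Derivation:
Place W at (6,4); scan 8 dirs for brackets.
Dir NW: first cell '.' (not opp) -> no flip
Dir N: opp run (5,4) capped by W -> flip
Dir NE: opp run (5,5), next='.' -> no flip
Dir W: first cell '.' (not opp) -> no flip
Dir E: first cell '.' (not opp) -> no flip
Dir SW: first cell '.' (not opp) -> no flip
Dir S: first cell '.' (not opp) -> no flip
Dir SE: first cell '.' (not opp) -> no flip
All flips: (5,4)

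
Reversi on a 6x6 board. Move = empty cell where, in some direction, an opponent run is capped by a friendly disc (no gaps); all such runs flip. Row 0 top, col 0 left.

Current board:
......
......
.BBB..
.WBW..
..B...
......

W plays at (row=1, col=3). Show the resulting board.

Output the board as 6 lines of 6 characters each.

Place W at (1,3); scan 8 dirs for brackets.
Dir NW: first cell '.' (not opp) -> no flip
Dir N: first cell '.' (not opp) -> no flip
Dir NE: first cell '.' (not opp) -> no flip
Dir W: first cell '.' (not opp) -> no flip
Dir E: first cell '.' (not opp) -> no flip
Dir SW: opp run (2,2) capped by W -> flip
Dir S: opp run (2,3) capped by W -> flip
Dir SE: first cell '.' (not opp) -> no flip
All flips: (2,2) (2,3)

Answer: ......
...W..
.BWW..
.WBW..
..B...
......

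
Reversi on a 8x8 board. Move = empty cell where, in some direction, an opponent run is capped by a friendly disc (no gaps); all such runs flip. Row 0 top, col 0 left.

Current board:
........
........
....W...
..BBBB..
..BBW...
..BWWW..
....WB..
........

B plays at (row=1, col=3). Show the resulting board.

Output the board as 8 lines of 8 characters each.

Answer: ........
...B....
....B...
..BBBB..
..BBW...
..BWWW..
....WB..
........

Derivation:
Place B at (1,3); scan 8 dirs for brackets.
Dir NW: first cell '.' (not opp) -> no flip
Dir N: first cell '.' (not opp) -> no flip
Dir NE: first cell '.' (not opp) -> no flip
Dir W: first cell '.' (not opp) -> no flip
Dir E: first cell '.' (not opp) -> no flip
Dir SW: first cell '.' (not opp) -> no flip
Dir S: first cell '.' (not opp) -> no flip
Dir SE: opp run (2,4) capped by B -> flip
All flips: (2,4)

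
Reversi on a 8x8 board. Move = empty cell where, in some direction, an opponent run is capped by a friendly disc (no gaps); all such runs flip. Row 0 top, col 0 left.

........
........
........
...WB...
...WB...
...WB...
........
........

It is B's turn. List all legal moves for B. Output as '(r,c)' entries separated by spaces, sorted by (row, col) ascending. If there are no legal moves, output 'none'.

Answer: (2,2) (3,2) (4,2) (5,2) (6,2)

Derivation:
(2,2): flips 1 -> legal
(2,3): no bracket -> illegal
(2,4): no bracket -> illegal
(3,2): flips 2 -> legal
(4,2): flips 1 -> legal
(5,2): flips 2 -> legal
(6,2): flips 1 -> legal
(6,3): no bracket -> illegal
(6,4): no bracket -> illegal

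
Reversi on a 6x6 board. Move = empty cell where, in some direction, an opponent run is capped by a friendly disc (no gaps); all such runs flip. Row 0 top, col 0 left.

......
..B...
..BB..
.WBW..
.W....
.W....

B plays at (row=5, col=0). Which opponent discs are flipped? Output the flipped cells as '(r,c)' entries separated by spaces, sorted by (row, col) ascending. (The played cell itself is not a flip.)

Dir NW: edge -> no flip
Dir N: first cell '.' (not opp) -> no flip
Dir NE: opp run (4,1) capped by B -> flip
Dir W: edge -> no flip
Dir E: opp run (5,1), next='.' -> no flip
Dir SW: edge -> no flip
Dir S: edge -> no flip
Dir SE: edge -> no flip

Answer: (4,1)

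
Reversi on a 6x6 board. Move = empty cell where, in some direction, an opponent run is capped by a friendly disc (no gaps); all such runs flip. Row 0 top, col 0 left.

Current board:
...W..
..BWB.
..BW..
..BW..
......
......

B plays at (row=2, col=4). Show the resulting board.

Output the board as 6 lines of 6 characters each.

Answer: ...W..
..BWB.
..BBB.
..BW..
......
......

Derivation:
Place B at (2,4); scan 8 dirs for brackets.
Dir NW: opp run (1,3), next='.' -> no flip
Dir N: first cell 'B' (not opp) -> no flip
Dir NE: first cell '.' (not opp) -> no flip
Dir W: opp run (2,3) capped by B -> flip
Dir E: first cell '.' (not opp) -> no flip
Dir SW: opp run (3,3), next='.' -> no flip
Dir S: first cell '.' (not opp) -> no flip
Dir SE: first cell '.' (not opp) -> no flip
All flips: (2,3)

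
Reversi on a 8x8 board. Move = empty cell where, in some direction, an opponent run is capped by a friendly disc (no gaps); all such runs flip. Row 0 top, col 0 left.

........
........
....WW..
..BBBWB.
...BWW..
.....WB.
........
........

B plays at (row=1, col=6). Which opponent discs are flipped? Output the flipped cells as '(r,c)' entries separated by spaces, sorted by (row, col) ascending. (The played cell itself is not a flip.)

Answer: (2,5)

Derivation:
Dir NW: first cell '.' (not opp) -> no flip
Dir N: first cell '.' (not opp) -> no flip
Dir NE: first cell '.' (not opp) -> no flip
Dir W: first cell '.' (not opp) -> no flip
Dir E: first cell '.' (not opp) -> no flip
Dir SW: opp run (2,5) capped by B -> flip
Dir S: first cell '.' (not opp) -> no flip
Dir SE: first cell '.' (not opp) -> no flip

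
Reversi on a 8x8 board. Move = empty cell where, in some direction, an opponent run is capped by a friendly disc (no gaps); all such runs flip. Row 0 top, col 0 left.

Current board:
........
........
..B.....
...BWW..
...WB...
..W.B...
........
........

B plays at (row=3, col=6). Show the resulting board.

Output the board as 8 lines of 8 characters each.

Answer: ........
........
..B.....
...BBBB.
...WB...
..W.B...
........
........

Derivation:
Place B at (3,6); scan 8 dirs for brackets.
Dir NW: first cell '.' (not opp) -> no flip
Dir N: first cell '.' (not opp) -> no flip
Dir NE: first cell '.' (not opp) -> no flip
Dir W: opp run (3,5) (3,4) capped by B -> flip
Dir E: first cell '.' (not opp) -> no flip
Dir SW: first cell '.' (not opp) -> no flip
Dir S: first cell '.' (not opp) -> no flip
Dir SE: first cell '.' (not opp) -> no flip
All flips: (3,4) (3,5)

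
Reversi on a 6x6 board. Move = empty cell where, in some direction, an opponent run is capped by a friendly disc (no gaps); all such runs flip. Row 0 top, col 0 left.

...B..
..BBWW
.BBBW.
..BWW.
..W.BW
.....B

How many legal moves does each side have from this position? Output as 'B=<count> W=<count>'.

-- B to move --
(0,4): flips 3 -> legal
(0,5): flips 1 -> legal
(2,5): flips 2 -> legal
(3,1): no bracket -> illegal
(3,5): flips 4 -> legal
(4,1): no bracket -> illegal
(4,3): flips 1 -> legal
(5,1): no bracket -> illegal
(5,2): flips 1 -> legal
(5,3): no bracket -> illegal
(5,4): no bracket -> illegal
B mobility = 6
-- W to move --
(0,1): flips 2 -> legal
(0,2): flips 4 -> legal
(0,4): no bracket -> illegal
(1,0): no bracket -> illegal
(1,1): flips 3 -> legal
(2,0): flips 3 -> legal
(3,0): no bracket -> illegal
(3,1): flips 1 -> legal
(3,5): no bracket -> illegal
(4,1): flips 2 -> legal
(4,3): flips 1 -> legal
(5,3): no bracket -> illegal
(5,4): flips 1 -> legal
W mobility = 8

Answer: B=6 W=8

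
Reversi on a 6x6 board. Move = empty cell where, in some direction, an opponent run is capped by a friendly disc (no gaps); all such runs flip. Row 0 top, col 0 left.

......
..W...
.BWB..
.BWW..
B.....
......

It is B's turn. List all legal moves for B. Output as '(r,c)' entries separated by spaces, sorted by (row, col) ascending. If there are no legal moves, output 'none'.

(0,1): flips 1 -> legal
(0,2): no bracket -> illegal
(0,3): flips 1 -> legal
(1,1): no bracket -> illegal
(1,3): flips 1 -> legal
(2,4): no bracket -> illegal
(3,4): flips 2 -> legal
(4,1): flips 1 -> legal
(4,2): no bracket -> illegal
(4,3): flips 2 -> legal
(4,4): no bracket -> illegal

Answer: (0,1) (0,3) (1,3) (3,4) (4,1) (4,3)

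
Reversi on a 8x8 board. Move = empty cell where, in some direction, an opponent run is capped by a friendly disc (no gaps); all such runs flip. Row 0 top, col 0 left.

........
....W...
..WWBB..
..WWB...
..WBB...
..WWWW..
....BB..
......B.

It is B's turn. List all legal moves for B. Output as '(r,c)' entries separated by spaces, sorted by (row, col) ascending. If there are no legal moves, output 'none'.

(0,3): flips 1 -> legal
(0,4): flips 1 -> legal
(0,5): no bracket -> illegal
(1,1): flips 2 -> legal
(1,2): flips 1 -> legal
(1,3): flips 2 -> legal
(1,5): no bracket -> illegal
(2,1): flips 3 -> legal
(3,1): flips 4 -> legal
(4,1): flips 1 -> legal
(4,5): flips 1 -> legal
(4,6): flips 1 -> legal
(5,1): flips 2 -> legal
(5,6): no bracket -> illegal
(6,1): flips 1 -> legal
(6,2): flips 1 -> legal
(6,3): flips 1 -> legal
(6,6): flips 1 -> legal

Answer: (0,3) (0,4) (1,1) (1,2) (1,3) (2,1) (3,1) (4,1) (4,5) (4,6) (5,1) (6,1) (6,2) (6,3) (6,6)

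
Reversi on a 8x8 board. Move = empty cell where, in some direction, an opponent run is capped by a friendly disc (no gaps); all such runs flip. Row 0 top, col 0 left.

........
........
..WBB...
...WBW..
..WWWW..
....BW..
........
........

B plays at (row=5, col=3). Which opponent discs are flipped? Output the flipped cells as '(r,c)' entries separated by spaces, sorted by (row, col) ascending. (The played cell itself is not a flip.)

Answer: (3,3) (4,3)

Derivation:
Dir NW: opp run (4,2), next='.' -> no flip
Dir N: opp run (4,3) (3,3) capped by B -> flip
Dir NE: opp run (4,4) (3,5), next='.' -> no flip
Dir W: first cell '.' (not opp) -> no flip
Dir E: first cell 'B' (not opp) -> no flip
Dir SW: first cell '.' (not opp) -> no flip
Dir S: first cell '.' (not opp) -> no flip
Dir SE: first cell '.' (not opp) -> no flip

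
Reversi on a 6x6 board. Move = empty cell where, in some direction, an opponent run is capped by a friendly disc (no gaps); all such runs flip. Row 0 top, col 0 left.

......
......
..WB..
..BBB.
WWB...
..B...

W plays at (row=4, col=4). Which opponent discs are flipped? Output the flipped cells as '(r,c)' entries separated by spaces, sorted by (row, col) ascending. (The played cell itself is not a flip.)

Dir NW: opp run (3,3) capped by W -> flip
Dir N: opp run (3,4), next='.' -> no flip
Dir NE: first cell '.' (not opp) -> no flip
Dir W: first cell '.' (not opp) -> no flip
Dir E: first cell '.' (not opp) -> no flip
Dir SW: first cell '.' (not opp) -> no flip
Dir S: first cell '.' (not opp) -> no flip
Dir SE: first cell '.' (not opp) -> no flip

Answer: (3,3)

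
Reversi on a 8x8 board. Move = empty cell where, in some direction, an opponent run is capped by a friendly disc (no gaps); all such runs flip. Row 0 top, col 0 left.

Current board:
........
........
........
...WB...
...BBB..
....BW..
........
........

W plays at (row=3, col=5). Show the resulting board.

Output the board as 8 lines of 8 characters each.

Place W at (3,5); scan 8 dirs for brackets.
Dir NW: first cell '.' (not opp) -> no flip
Dir N: first cell '.' (not opp) -> no flip
Dir NE: first cell '.' (not opp) -> no flip
Dir W: opp run (3,4) capped by W -> flip
Dir E: first cell '.' (not opp) -> no flip
Dir SW: opp run (4,4), next='.' -> no flip
Dir S: opp run (4,5) capped by W -> flip
Dir SE: first cell '.' (not opp) -> no flip
All flips: (3,4) (4,5)

Answer: ........
........
........
...WWW..
...BBW..
....BW..
........
........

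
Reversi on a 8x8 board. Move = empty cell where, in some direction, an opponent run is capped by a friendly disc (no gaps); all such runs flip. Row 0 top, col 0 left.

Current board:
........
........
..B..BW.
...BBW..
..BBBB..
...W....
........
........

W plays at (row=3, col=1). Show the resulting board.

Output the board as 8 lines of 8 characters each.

Answer: ........
........
..B..BW.
.W.BBW..
..WBBB..
...W....
........
........

Derivation:
Place W at (3,1); scan 8 dirs for brackets.
Dir NW: first cell '.' (not opp) -> no flip
Dir N: first cell '.' (not opp) -> no flip
Dir NE: opp run (2,2), next='.' -> no flip
Dir W: first cell '.' (not opp) -> no flip
Dir E: first cell '.' (not opp) -> no flip
Dir SW: first cell '.' (not opp) -> no flip
Dir S: first cell '.' (not opp) -> no flip
Dir SE: opp run (4,2) capped by W -> flip
All flips: (4,2)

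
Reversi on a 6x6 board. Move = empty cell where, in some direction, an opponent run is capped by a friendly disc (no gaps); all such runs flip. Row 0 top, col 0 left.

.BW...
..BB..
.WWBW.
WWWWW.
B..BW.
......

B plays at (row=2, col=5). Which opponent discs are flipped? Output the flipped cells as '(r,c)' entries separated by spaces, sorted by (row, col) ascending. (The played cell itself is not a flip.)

Answer: (2,4) (3,4)

Derivation:
Dir NW: first cell '.' (not opp) -> no flip
Dir N: first cell '.' (not opp) -> no flip
Dir NE: edge -> no flip
Dir W: opp run (2,4) capped by B -> flip
Dir E: edge -> no flip
Dir SW: opp run (3,4) capped by B -> flip
Dir S: first cell '.' (not opp) -> no flip
Dir SE: edge -> no flip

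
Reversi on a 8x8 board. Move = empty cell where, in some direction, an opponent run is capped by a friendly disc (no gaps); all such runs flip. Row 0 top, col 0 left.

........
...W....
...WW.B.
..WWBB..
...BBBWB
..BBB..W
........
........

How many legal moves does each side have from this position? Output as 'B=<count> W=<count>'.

-- B to move --
(0,2): flips 2 -> legal
(0,3): flips 3 -> legal
(0,4): no bracket -> illegal
(1,2): flips 1 -> legal
(1,4): flips 1 -> legal
(1,5): no bracket -> illegal
(2,1): flips 1 -> legal
(2,2): flips 1 -> legal
(2,5): no bracket -> illegal
(3,1): flips 2 -> legal
(3,6): no bracket -> illegal
(3,7): no bracket -> illegal
(4,1): no bracket -> illegal
(4,2): no bracket -> illegal
(5,5): no bracket -> illegal
(5,6): no bracket -> illegal
(6,6): no bracket -> illegal
(6,7): flips 1 -> legal
B mobility = 8
-- W to move --
(1,5): no bracket -> illegal
(1,6): no bracket -> illegal
(1,7): no bracket -> illegal
(2,5): no bracket -> illegal
(2,7): no bracket -> illegal
(3,6): flips 2 -> legal
(3,7): flips 1 -> legal
(4,1): no bracket -> illegal
(4,2): flips 3 -> legal
(5,1): no bracket -> illegal
(5,5): flips 1 -> legal
(5,6): flips 2 -> legal
(6,1): no bracket -> illegal
(6,2): no bracket -> illegal
(6,3): flips 2 -> legal
(6,4): flips 3 -> legal
(6,5): flips 2 -> legal
W mobility = 8

Answer: B=8 W=8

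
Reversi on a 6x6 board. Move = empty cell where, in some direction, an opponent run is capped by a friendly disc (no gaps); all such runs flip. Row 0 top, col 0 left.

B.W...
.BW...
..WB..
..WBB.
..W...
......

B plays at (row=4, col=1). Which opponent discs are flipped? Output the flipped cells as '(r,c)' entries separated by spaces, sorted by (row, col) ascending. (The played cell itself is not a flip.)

Answer: (3,2)

Derivation:
Dir NW: first cell '.' (not opp) -> no flip
Dir N: first cell '.' (not opp) -> no flip
Dir NE: opp run (3,2) capped by B -> flip
Dir W: first cell '.' (not opp) -> no flip
Dir E: opp run (4,2), next='.' -> no flip
Dir SW: first cell '.' (not opp) -> no flip
Dir S: first cell '.' (not opp) -> no flip
Dir SE: first cell '.' (not opp) -> no flip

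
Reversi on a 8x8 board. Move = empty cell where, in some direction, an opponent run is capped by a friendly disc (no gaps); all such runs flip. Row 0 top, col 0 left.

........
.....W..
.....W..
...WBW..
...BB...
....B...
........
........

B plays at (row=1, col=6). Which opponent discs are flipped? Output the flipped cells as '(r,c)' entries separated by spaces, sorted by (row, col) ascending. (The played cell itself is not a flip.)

Answer: (2,5)

Derivation:
Dir NW: first cell '.' (not opp) -> no flip
Dir N: first cell '.' (not opp) -> no flip
Dir NE: first cell '.' (not opp) -> no flip
Dir W: opp run (1,5), next='.' -> no flip
Dir E: first cell '.' (not opp) -> no flip
Dir SW: opp run (2,5) capped by B -> flip
Dir S: first cell '.' (not opp) -> no flip
Dir SE: first cell '.' (not opp) -> no flip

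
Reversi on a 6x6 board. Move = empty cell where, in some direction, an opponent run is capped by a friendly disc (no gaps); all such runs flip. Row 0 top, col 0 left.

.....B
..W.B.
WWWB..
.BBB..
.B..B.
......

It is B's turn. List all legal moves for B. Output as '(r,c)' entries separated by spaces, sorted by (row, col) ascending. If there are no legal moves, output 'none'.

Answer: (0,1) (0,2) (1,0) (1,1) (1,3)

Derivation:
(0,1): flips 1 -> legal
(0,2): flips 2 -> legal
(0,3): no bracket -> illegal
(1,0): flips 1 -> legal
(1,1): flips 2 -> legal
(1,3): flips 1 -> legal
(3,0): no bracket -> illegal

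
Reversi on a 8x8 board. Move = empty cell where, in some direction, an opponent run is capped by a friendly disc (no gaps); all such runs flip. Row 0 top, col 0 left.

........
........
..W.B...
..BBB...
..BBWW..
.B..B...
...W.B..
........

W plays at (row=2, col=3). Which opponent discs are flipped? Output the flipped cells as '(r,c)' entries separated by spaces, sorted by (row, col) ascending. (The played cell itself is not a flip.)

Dir NW: first cell '.' (not opp) -> no flip
Dir N: first cell '.' (not opp) -> no flip
Dir NE: first cell '.' (not opp) -> no flip
Dir W: first cell 'W' (not opp) -> no flip
Dir E: opp run (2,4), next='.' -> no flip
Dir SW: opp run (3,2), next='.' -> no flip
Dir S: opp run (3,3) (4,3), next='.' -> no flip
Dir SE: opp run (3,4) capped by W -> flip

Answer: (3,4)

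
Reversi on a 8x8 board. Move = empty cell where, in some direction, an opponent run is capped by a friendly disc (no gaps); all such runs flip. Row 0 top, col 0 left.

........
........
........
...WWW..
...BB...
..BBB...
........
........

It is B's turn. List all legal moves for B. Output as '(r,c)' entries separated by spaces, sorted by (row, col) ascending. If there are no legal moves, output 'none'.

Answer: (2,2) (2,3) (2,4) (2,5) (2,6)

Derivation:
(2,2): flips 1 -> legal
(2,3): flips 1 -> legal
(2,4): flips 1 -> legal
(2,5): flips 1 -> legal
(2,6): flips 1 -> legal
(3,2): no bracket -> illegal
(3,6): no bracket -> illegal
(4,2): no bracket -> illegal
(4,5): no bracket -> illegal
(4,6): no bracket -> illegal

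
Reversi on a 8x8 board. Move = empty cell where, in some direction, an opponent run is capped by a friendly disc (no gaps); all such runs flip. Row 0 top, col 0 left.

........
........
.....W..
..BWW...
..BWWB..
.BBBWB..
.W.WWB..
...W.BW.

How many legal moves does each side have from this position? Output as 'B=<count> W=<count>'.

Answer: B=11 W=11

Derivation:
-- B to move --
(1,4): no bracket -> illegal
(1,5): no bracket -> illegal
(1,6): flips 3 -> legal
(2,2): flips 2 -> legal
(2,3): flips 3 -> legal
(2,4): flips 1 -> legal
(2,6): no bracket -> illegal
(3,5): flips 3 -> legal
(3,6): no bracket -> illegal
(5,0): no bracket -> illegal
(6,0): no bracket -> illegal
(6,2): flips 2 -> legal
(6,6): no bracket -> illegal
(6,7): no bracket -> illegal
(7,0): flips 1 -> legal
(7,1): flips 1 -> legal
(7,2): flips 2 -> legal
(7,4): flips 1 -> legal
(7,7): flips 1 -> legal
B mobility = 11
-- W to move --
(2,1): flips 1 -> legal
(2,2): no bracket -> illegal
(2,3): no bracket -> illegal
(3,1): flips 3 -> legal
(3,5): no bracket -> illegal
(3,6): flips 1 -> legal
(4,0): no bracket -> illegal
(4,1): flips 3 -> legal
(4,6): flips 2 -> legal
(5,0): flips 3 -> legal
(5,6): flips 2 -> legal
(6,0): flips 2 -> legal
(6,2): flips 1 -> legal
(6,6): flips 2 -> legal
(7,4): flips 1 -> legal
W mobility = 11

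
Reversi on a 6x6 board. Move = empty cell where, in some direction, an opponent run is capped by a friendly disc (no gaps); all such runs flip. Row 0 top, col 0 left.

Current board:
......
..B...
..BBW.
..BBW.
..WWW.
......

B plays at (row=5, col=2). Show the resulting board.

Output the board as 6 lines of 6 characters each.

Answer: ......
..B...
..BBW.
..BBW.
..BWW.
..B...

Derivation:
Place B at (5,2); scan 8 dirs for brackets.
Dir NW: first cell '.' (not opp) -> no flip
Dir N: opp run (4,2) capped by B -> flip
Dir NE: opp run (4,3) (3,4), next='.' -> no flip
Dir W: first cell '.' (not opp) -> no flip
Dir E: first cell '.' (not opp) -> no flip
Dir SW: edge -> no flip
Dir S: edge -> no flip
Dir SE: edge -> no flip
All flips: (4,2)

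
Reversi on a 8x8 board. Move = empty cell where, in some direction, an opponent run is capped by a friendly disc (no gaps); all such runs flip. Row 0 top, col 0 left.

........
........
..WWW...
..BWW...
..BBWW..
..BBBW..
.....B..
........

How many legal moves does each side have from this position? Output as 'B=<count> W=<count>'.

Answer: B=9 W=8

Derivation:
-- B to move --
(1,1): no bracket -> illegal
(1,2): flips 1 -> legal
(1,3): flips 2 -> legal
(1,4): flips 4 -> legal
(1,5): flips 2 -> legal
(2,1): no bracket -> illegal
(2,5): flips 1 -> legal
(3,1): no bracket -> illegal
(3,5): flips 5 -> legal
(3,6): flips 1 -> legal
(4,6): flips 2 -> legal
(5,6): flips 1 -> legal
(6,4): no bracket -> illegal
(6,6): no bracket -> illegal
B mobility = 9
-- W to move --
(2,1): no bracket -> illegal
(3,1): flips 1 -> legal
(4,1): flips 3 -> legal
(5,1): flips 4 -> legal
(5,6): no bracket -> illegal
(6,1): flips 2 -> legal
(6,2): flips 4 -> legal
(6,3): flips 3 -> legal
(6,4): flips 1 -> legal
(6,6): no bracket -> illegal
(7,4): no bracket -> illegal
(7,5): flips 1 -> legal
(7,6): no bracket -> illegal
W mobility = 8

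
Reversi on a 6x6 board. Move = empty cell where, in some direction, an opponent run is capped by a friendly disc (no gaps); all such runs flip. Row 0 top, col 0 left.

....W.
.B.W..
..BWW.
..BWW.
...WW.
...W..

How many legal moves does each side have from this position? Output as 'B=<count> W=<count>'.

-- B to move --
(0,2): no bracket -> illegal
(0,3): no bracket -> illegal
(0,5): no bracket -> illegal
(1,2): no bracket -> illegal
(1,4): flips 1 -> legal
(1,5): no bracket -> illegal
(2,5): flips 2 -> legal
(3,5): flips 2 -> legal
(4,2): no bracket -> illegal
(4,5): no bracket -> illegal
(5,2): no bracket -> illegal
(5,4): flips 1 -> legal
(5,5): flips 2 -> legal
B mobility = 5
-- W to move --
(0,0): flips 2 -> legal
(0,1): no bracket -> illegal
(0,2): no bracket -> illegal
(1,0): no bracket -> illegal
(1,2): no bracket -> illegal
(2,0): no bracket -> illegal
(2,1): flips 2 -> legal
(3,1): flips 2 -> legal
(4,1): flips 1 -> legal
(4,2): no bracket -> illegal
W mobility = 4

Answer: B=5 W=4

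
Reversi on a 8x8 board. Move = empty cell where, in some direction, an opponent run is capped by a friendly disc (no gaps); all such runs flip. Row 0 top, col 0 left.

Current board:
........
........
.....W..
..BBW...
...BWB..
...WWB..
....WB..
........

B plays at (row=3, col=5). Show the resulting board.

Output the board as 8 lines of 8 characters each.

Place B at (3,5); scan 8 dirs for brackets.
Dir NW: first cell '.' (not opp) -> no flip
Dir N: opp run (2,5), next='.' -> no flip
Dir NE: first cell '.' (not opp) -> no flip
Dir W: opp run (3,4) capped by B -> flip
Dir E: first cell '.' (not opp) -> no flip
Dir SW: opp run (4,4) (5,3), next='.' -> no flip
Dir S: first cell 'B' (not opp) -> no flip
Dir SE: first cell '.' (not opp) -> no flip
All flips: (3,4)

Answer: ........
........
.....W..
..BBBB..
...BWB..
...WWB..
....WB..
........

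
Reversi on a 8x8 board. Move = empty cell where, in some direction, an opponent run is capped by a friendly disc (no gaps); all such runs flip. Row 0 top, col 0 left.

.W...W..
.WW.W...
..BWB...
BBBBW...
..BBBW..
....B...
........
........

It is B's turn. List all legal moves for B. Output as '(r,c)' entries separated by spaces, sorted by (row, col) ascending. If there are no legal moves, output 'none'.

(0,0): flips 1 -> legal
(0,2): flips 1 -> legal
(0,3): no bracket -> illegal
(0,4): flips 1 -> legal
(0,6): no bracket -> illegal
(1,0): no bracket -> illegal
(1,3): flips 1 -> legal
(1,5): no bracket -> illegal
(1,6): no bracket -> illegal
(2,0): no bracket -> illegal
(2,1): no bracket -> illegal
(2,5): flips 1 -> legal
(3,5): flips 1 -> legal
(3,6): flips 1 -> legal
(4,6): flips 1 -> legal
(5,5): no bracket -> illegal
(5,6): no bracket -> illegal

Answer: (0,0) (0,2) (0,4) (1,3) (2,5) (3,5) (3,6) (4,6)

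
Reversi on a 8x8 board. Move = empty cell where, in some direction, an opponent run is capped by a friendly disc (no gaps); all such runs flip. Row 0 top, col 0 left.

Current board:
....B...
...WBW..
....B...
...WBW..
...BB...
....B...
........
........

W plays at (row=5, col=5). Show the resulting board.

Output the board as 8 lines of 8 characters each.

Answer: ....B...
...WBW..
....B...
...WBW..
...BW...
....BW..
........
........

Derivation:
Place W at (5,5); scan 8 dirs for brackets.
Dir NW: opp run (4,4) capped by W -> flip
Dir N: first cell '.' (not opp) -> no flip
Dir NE: first cell '.' (not opp) -> no flip
Dir W: opp run (5,4), next='.' -> no flip
Dir E: first cell '.' (not opp) -> no flip
Dir SW: first cell '.' (not opp) -> no flip
Dir S: first cell '.' (not opp) -> no flip
Dir SE: first cell '.' (not opp) -> no flip
All flips: (4,4)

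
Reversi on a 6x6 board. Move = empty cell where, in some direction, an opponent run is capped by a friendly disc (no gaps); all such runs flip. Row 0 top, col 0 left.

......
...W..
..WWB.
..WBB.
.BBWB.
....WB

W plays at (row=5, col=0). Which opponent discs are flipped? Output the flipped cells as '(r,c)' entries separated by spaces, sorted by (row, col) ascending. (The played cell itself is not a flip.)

Dir NW: edge -> no flip
Dir N: first cell '.' (not opp) -> no flip
Dir NE: opp run (4,1) capped by W -> flip
Dir W: edge -> no flip
Dir E: first cell '.' (not opp) -> no flip
Dir SW: edge -> no flip
Dir S: edge -> no flip
Dir SE: edge -> no flip

Answer: (4,1)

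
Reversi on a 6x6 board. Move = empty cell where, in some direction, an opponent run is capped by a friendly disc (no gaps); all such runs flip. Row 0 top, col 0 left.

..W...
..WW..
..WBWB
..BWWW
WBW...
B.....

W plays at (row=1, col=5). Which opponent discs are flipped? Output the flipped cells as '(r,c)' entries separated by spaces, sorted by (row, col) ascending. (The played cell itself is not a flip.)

Answer: (2,5)

Derivation:
Dir NW: first cell '.' (not opp) -> no flip
Dir N: first cell '.' (not opp) -> no flip
Dir NE: edge -> no flip
Dir W: first cell '.' (not opp) -> no flip
Dir E: edge -> no flip
Dir SW: first cell 'W' (not opp) -> no flip
Dir S: opp run (2,5) capped by W -> flip
Dir SE: edge -> no flip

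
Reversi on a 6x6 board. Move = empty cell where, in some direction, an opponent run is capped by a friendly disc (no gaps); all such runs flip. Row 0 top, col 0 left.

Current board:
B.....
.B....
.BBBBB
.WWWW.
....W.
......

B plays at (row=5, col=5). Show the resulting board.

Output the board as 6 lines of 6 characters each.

Answer: B.....
.B....
.BBBBB
.WWBW.
....B.
.....B

Derivation:
Place B at (5,5); scan 8 dirs for brackets.
Dir NW: opp run (4,4) (3,3) capped by B -> flip
Dir N: first cell '.' (not opp) -> no flip
Dir NE: edge -> no flip
Dir W: first cell '.' (not opp) -> no flip
Dir E: edge -> no flip
Dir SW: edge -> no flip
Dir S: edge -> no flip
Dir SE: edge -> no flip
All flips: (3,3) (4,4)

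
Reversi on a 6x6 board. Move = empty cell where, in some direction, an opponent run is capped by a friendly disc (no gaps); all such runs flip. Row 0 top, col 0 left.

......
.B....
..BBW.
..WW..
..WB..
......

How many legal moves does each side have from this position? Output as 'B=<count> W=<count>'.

-- B to move --
(1,3): no bracket -> illegal
(1,4): no bracket -> illegal
(1,5): no bracket -> illegal
(2,1): flips 1 -> legal
(2,5): flips 1 -> legal
(3,1): no bracket -> illegal
(3,4): no bracket -> illegal
(3,5): no bracket -> illegal
(4,1): flips 2 -> legal
(4,4): flips 1 -> legal
(5,1): no bracket -> illegal
(5,2): flips 2 -> legal
(5,3): no bracket -> illegal
B mobility = 5
-- W to move --
(0,0): flips 2 -> legal
(0,1): no bracket -> illegal
(0,2): no bracket -> illegal
(1,0): no bracket -> illegal
(1,2): flips 1 -> legal
(1,3): flips 1 -> legal
(1,4): flips 1 -> legal
(2,0): no bracket -> illegal
(2,1): flips 2 -> legal
(3,1): no bracket -> illegal
(3,4): no bracket -> illegal
(4,4): flips 1 -> legal
(5,2): no bracket -> illegal
(5,3): flips 1 -> legal
(5,4): flips 1 -> legal
W mobility = 8

Answer: B=5 W=8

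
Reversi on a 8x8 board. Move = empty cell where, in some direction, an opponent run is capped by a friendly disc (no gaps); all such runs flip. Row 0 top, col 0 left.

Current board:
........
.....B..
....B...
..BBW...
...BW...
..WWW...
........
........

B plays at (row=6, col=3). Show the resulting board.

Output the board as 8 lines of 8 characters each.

Answer: ........
.....B..
....B...
..BBW...
...BW...
..WBW...
...B....
........

Derivation:
Place B at (6,3); scan 8 dirs for brackets.
Dir NW: opp run (5,2), next='.' -> no flip
Dir N: opp run (5,3) capped by B -> flip
Dir NE: opp run (5,4), next='.' -> no flip
Dir W: first cell '.' (not opp) -> no flip
Dir E: first cell '.' (not opp) -> no flip
Dir SW: first cell '.' (not opp) -> no flip
Dir S: first cell '.' (not opp) -> no flip
Dir SE: first cell '.' (not opp) -> no flip
All flips: (5,3)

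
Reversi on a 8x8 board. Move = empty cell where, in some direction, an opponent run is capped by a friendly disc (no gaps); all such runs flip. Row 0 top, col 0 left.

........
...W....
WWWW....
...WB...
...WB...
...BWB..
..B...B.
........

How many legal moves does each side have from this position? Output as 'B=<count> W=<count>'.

Answer: B=7 W=8

Derivation:
-- B to move --
(0,2): no bracket -> illegal
(0,3): flips 4 -> legal
(0,4): no bracket -> illegal
(1,0): no bracket -> illegal
(1,1): flips 2 -> legal
(1,2): flips 1 -> legal
(1,4): no bracket -> illegal
(2,4): no bracket -> illegal
(3,0): no bracket -> illegal
(3,1): no bracket -> illegal
(3,2): flips 1 -> legal
(4,2): flips 1 -> legal
(4,5): no bracket -> illegal
(5,2): flips 1 -> legal
(6,3): no bracket -> illegal
(6,4): flips 1 -> legal
(6,5): no bracket -> illegal
B mobility = 7
-- W to move --
(2,4): flips 2 -> legal
(2,5): flips 1 -> legal
(3,5): flips 1 -> legal
(4,2): no bracket -> illegal
(4,5): flips 2 -> legal
(4,6): no bracket -> illegal
(5,1): no bracket -> illegal
(5,2): flips 1 -> legal
(5,6): flips 1 -> legal
(5,7): no bracket -> illegal
(6,1): no bracket -> illegal
(6,3): flips 1 -> legal
(6,4): no bracket -> illegal
(6,5): no bracket -> illegal
(6,7): no bracket -> illegal
(7,1): no bracket -> illegal
(7,2): no bracket -> illegal
(7,3): no bracket -> illegal
(7,5): no bracket -> illegal
(7,6): no bracket -> illegal
(7,7): flips 3 -> legal
W mobility = 8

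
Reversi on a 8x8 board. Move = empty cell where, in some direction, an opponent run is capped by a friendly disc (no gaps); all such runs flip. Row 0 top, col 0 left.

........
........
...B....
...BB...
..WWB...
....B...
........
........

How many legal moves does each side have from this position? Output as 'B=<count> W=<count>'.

Answer: B=5 W=5

Derivation:
-- B to move --
(3,1): no bracket -> illegal
(3,2): flips 1 -> legal
(4,1): flips 2 -> legal
(5,1): flips 1 -> legal
(5,2): flips 1 -> legal
(5,3): flips 1 -> legal
B mobility = 5
-- W to move --
(1,2): no bracket -> illegal
(1,3): flips 2 -> legal
(1,4): no bracket -> illegal
(2,2): no bracket -> illegal
(2,4): flips 1 -> legal
(2,5): flips 1 -> legal
(3,2): no bracket -> illegal
(3,5): no bracket -> illegal
(4,5): flips 1 -> legal
(5,3): no bracket -> illegal
(5,5): no bracket -> illegal
(6,3): no bracket -> illegal
(6,4): no bracket -> illegal
(6,5): flips 1 -> legal
W mobility = 5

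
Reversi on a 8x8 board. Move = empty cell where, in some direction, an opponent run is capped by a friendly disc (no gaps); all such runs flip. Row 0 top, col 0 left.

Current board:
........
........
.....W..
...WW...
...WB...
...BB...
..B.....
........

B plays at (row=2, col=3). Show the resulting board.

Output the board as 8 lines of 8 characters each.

Answer: ........
........
...B.W..
...BW...
...BB...
...BB...
..B.....
........

Derivation:
Place B at (2,3); scan 8 dirs for brackets.
Dir NW: first cell '.' (not opp) -> no flip
Dir N: first cell '.' (not opp) -> no flip
Dir NE: first cell '.' (not opp) -> no flip
Dir W: first cell '.' (not opp) -> no flip
Dir E: first cell '.' (not opp) -> no flip
Dir SW: first cell '.' (not opp) -> no flip
Dir S: opp run (3,3) (4,3) capped by B -> flip
Dir SE: opp run (3,4), next='.' -> no flip
All flips: (3,3) (4,3)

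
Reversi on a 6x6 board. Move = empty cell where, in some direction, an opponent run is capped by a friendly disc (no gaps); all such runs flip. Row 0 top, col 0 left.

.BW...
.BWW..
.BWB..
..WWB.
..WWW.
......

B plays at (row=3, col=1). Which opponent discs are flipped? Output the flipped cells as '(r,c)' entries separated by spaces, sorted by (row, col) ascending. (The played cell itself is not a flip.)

Dir NW: first cell '.' (not opp) -> no flip
Dir N: first cell 'B' (not opp) -> no flip
Dir NE: opp run (2,2) (1,3), next='.' -> no flip
Dir W: first cell '.' (not opp) -> no flip
Dir E: opp run (3,2) (3,3) capped by B -> flip
Dir SW: first cell '.' (not opp) -> no flip
Dir S: first cell '.' (not opp) -> no flip
Dir SE: opp run (4,2), next='.' -> no flip

Answer: (3,2) (3,3)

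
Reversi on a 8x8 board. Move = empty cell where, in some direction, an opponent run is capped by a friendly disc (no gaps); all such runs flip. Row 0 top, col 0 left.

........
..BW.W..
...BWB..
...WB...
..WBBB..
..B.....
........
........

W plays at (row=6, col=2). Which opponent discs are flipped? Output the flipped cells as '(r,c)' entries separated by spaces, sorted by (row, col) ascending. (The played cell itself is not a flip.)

Dir NW: first cell '.' (not opp) -> no flip
Dir N: opp run (5,2) capped by W -> flip
Dir NE: first cell '.' (not opp) -> no flip
Dir W: first cell '.' (not opp) -> no flip
Dir E: first cell '.' (not opp) -> no flip
Dir SW: first cell '.' (not opp) -> no flip
Dir S: first cell '.' (not opp) -> no flip
Dir SE: first cell '.' (not opp) -> no flip

Answer: (5,2)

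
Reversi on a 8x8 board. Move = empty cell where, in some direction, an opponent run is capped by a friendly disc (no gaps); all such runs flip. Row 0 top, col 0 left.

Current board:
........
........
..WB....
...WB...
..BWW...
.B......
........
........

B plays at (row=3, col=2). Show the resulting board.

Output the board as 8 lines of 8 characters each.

Place B at (3,2); scan 8 dirs for brackets.
Dir NW: first cell '.' (not opp) -> no flip
Dir N: opp run (2,2), next='.' -> no flip
Dir NE: first cell 'B' (not opp) -> no flip
Dir W: first cell '.' (not opp) -> no flip
Dir E: opp run (3,3) capped by B -> flip
Dir SW: first cell '.' (not opp) -> no flip
Dir S: first cell 'B' (not opp) -> no flip
Dir SE: opp run (4,3), next='.' -> no flip
All flips: (3,3)

Answer: ........
........
..WB....
..BBB...
..BWW...
.B......
........
........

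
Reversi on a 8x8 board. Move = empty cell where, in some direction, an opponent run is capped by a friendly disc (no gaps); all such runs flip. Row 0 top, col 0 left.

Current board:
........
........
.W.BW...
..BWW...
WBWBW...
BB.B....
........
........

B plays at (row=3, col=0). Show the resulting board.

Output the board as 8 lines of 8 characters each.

Answer: ........
........
.W.BW...
B.BWW...
BBWBW...
BB.B....
........
........

Derivation:
Place B at (3,0); scan 8 dirs for brackets.
Dir NW: edge -> no flip
Dir N: first cell '.' (not opp) -> no flip
Dir NE: opp run (2,1), next='.' -> no flip
Dir W: edge -> no flip
Dir E: first cell '.' (not opp) -> no flip
Dir SW: edge -> no flip
Dir S: opp run (4,0) capped by B -> flip
Dir SE: first cell 'B' (not opp) -> no flip
All flips: (4,0)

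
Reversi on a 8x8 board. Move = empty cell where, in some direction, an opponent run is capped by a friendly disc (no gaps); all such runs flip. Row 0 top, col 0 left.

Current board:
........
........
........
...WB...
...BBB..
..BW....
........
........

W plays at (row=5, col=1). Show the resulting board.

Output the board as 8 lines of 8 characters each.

Answer: ........
........
........
...WB...
...BBB..
.WWW....
........
........

Derivation:
Place W at (5,1); scan 8 dirs for brackets.
Dir NW: first cell '.' (not opp) -> no flip
Dir N: first cell '.' (not opp) -> no flip
Dir NE: first cell '.' (not opp) -> no flip
Dir W: first cell '.' (not opp) -> no flip
Dir E: opp run (5,2) capped by W -> flip
Dir SW: first cell '.' (not opp) -> no flip
Dir S: first cell '.' (not opp) -> no flip
Dir SE: first cell '.' (not opp) -> no flip
All flips: (5,2)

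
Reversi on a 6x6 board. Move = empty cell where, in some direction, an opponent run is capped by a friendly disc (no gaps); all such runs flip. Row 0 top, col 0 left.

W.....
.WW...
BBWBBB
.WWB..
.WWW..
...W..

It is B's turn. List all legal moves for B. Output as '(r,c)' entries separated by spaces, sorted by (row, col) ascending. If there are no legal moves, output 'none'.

(0,1): flips 2 -> legal
(0,2): flips 1 -> legal
(0,3): flips 1 -> legal
(1,0): no bracket -> illegal
(1,3): no bracket -> illegal
(3,0): flips 2 -> legal
(3,4): no bracket -> illegal
(4,0): no bracket -> illegal
(4,4): no bracket -> illegal
(5,0): flips 2 -> legal
(5,1): flips 3 -> legal
(5,2): no bracket -> illegal
(5,4): flips 2 -> legal

Answer: (0,1) (0,2) (0,3) (3,0) (5,0) (5,1) (5,4)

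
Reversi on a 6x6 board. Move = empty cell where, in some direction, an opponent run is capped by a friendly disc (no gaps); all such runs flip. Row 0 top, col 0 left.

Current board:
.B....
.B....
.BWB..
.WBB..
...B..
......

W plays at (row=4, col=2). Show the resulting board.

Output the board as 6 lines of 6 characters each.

Place W at (4,2); scan 8 dirs for brackets.
Dir NW: first cell 'W' (not opp) -> no flip
Dir N: opp run (3,2) capped by W -> flip
Dir NE: opp run (3,3), next='.' -> no flip
Dir W: first cell '.' (not opp) -> no flip
Dir E: opp run (4,3), next='.' -> no flip
Dir SW: first cell '.' (not opp) -> no flip
Dir S: first cell '.' (not opp) -> no flip
Dir SE: first cell '.' (not opp) -> no flip
All flips: (3,2)

Answer: .B....
.B....
.BWB..
.WWB..
..WB..
......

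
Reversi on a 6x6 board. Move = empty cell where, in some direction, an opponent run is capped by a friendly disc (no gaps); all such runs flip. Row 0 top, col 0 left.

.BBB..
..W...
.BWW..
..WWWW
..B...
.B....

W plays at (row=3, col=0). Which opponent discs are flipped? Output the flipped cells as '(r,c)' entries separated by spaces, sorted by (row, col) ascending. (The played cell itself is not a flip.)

Answer: (2,1)

Derivation:
Dir NW: edge -> no flip
Dir N: first cell '.' (not opp) -> no flip
Dir NE: opp run (2,1) capped by W -> flip
Dir W: edge -> no flip
Dir E: first cell '.' (not opp) -> no flip
Dir SW: edge -> no flip
Dir S: first cell '.' (not opp) -> no flip
Dir SE: first cell '.' (not opp) -> no flip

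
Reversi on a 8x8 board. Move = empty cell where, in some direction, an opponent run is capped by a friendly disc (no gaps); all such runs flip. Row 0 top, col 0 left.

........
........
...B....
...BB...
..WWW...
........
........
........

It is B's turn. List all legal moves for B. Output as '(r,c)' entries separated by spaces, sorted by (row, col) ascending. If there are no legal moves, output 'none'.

Answer: (5,1) (5,2) (5,3) (5,4) (5,5)

Derivation:
(3,1): no bracket -> illegal
(3,2): no bracket -> illegal
(3,5): no bracket -> illegal
(4,1): no bracket -> illegal
(4,5): no bracket -> illegal
(5,1): flips 1 -> legal
(5,2): flips 1 -> legal
(5,3): flips 1 -> legal
(5,4): flips 1 -> legal
(5,5): flips 1 -> legal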